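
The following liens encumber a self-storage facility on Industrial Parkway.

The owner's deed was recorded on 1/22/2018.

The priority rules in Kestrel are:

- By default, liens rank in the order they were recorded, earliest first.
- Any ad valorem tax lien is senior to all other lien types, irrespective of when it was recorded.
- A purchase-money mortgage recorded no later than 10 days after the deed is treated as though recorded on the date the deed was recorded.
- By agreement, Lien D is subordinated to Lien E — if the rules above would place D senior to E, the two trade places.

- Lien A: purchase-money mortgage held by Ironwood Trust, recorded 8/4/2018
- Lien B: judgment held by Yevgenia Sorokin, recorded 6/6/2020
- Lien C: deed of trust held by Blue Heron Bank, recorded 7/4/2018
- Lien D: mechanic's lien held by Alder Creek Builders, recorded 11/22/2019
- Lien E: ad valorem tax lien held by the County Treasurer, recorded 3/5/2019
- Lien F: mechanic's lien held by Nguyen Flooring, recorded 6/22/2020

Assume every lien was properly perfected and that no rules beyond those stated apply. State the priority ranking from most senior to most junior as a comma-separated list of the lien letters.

E, C, A, D, B, F

Adjusting effective dates: A was recorded 194 days after the deed — beyond 10 days — so no relation-back applies.
E is an ad valorem tax lien, so it outranks all other liens regardless of date.
The other liens, earliest effective date first: C (7/4/2018), A (8/4/2018), D (11/22/2019), B (6/6/2020), F (6/22/2020).
D already ranks below E; the subordination has no effect.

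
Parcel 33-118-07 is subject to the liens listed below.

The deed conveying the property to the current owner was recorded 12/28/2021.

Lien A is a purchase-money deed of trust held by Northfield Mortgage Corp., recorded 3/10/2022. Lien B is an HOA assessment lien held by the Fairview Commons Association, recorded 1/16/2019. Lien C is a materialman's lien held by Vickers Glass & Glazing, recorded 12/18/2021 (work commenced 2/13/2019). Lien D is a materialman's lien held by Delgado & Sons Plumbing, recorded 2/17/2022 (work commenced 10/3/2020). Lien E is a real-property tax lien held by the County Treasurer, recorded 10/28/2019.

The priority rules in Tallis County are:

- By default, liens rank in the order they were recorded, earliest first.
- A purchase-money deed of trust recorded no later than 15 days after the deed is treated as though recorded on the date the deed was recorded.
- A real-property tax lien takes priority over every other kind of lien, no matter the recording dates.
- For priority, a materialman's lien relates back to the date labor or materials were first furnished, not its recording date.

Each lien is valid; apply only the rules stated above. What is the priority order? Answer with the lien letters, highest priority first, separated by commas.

Effective dates after the stated exceptions: A was recorded 72 days after the deed — beyond 15 days — so no relation-back applies; C is treated as recorded 2/13/2019, the work-commencement date; D's effective date is 10/3/2020, when work began.
E is a real-property tax lien and takes priority over every other lien.
Remaining liens by effective date: B (1/16/2019), C (2/13/2019), D (10/3/2020), A (3/10/2022).

E, B, C, D, A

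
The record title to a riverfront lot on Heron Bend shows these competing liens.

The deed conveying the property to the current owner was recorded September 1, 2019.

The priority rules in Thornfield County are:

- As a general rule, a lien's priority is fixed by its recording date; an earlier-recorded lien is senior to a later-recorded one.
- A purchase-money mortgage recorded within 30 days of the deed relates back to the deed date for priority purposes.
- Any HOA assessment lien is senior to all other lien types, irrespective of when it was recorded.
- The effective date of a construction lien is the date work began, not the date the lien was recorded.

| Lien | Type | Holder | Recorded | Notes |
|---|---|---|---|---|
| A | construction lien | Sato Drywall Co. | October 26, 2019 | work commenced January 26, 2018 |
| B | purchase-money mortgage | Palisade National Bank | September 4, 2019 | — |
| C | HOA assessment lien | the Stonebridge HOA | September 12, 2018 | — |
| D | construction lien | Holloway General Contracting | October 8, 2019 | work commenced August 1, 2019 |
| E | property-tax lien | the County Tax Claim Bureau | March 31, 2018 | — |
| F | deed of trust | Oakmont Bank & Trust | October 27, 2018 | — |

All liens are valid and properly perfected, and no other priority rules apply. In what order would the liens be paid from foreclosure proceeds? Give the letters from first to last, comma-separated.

C, A, E, F, D, B

Effective dates: A relates back to January 26, 2018 (work commenced); B's effective date is the deed date, September 1, 2019; D is treated as recorded August 1, 2019, the work-commencement date.
C is an HOA assessment lien, so it outranks all other liens regardless of date.
Remaining liens by effective date: A (January 26, 2018), E (March 31, 2018), F (October 27, 2018), D (August 1, 2019), B (September 1, 2019).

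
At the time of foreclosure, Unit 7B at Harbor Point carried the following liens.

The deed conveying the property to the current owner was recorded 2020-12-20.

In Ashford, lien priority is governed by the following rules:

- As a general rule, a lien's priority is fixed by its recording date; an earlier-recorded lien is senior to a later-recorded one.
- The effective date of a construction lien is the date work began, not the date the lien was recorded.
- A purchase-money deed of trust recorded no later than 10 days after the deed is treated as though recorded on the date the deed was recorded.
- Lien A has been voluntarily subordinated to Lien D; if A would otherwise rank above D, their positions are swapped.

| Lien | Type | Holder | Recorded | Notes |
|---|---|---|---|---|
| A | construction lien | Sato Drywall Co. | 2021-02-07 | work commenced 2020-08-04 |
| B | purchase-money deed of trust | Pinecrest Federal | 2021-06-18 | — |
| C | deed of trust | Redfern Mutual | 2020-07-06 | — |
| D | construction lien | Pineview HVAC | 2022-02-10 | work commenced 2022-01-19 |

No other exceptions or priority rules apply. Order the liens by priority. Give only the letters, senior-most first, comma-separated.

Effective dates after the stated exceptions: A's effective date is 2020-08-04, when work began; B was recorded 180 days after the deed, outside the 10-day window, so it keeps its recording date; D relates back to 2022-01-19 (work commenced).
Sorted by effective date: C (2020-07-06), A (2020-08-04), B (2021-06-18), D (2022-01-19).
Because A would otherwise rank above D, the subordination swaps them.

C, D, B, A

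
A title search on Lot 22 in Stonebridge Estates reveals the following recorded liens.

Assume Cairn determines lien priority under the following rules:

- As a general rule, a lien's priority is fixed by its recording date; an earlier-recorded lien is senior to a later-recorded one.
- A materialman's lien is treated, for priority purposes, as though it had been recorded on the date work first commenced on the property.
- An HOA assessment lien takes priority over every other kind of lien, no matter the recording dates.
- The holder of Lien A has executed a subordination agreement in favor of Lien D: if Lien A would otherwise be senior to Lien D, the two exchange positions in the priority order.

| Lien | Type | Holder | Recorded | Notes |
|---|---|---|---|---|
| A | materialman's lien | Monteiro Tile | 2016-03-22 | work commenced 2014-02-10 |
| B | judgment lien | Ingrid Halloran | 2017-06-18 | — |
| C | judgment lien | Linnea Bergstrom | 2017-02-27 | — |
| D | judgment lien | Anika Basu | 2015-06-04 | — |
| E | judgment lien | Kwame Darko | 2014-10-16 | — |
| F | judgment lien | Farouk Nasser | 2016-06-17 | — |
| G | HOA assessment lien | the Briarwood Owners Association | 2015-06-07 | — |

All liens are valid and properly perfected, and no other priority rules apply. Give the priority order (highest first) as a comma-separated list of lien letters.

Effective dates: A relates back to 2014-02-10 (work commenced).
As an HOA assessment lien, G is senior to every other lien.
Ordering the rest by effective date: A (2014-02-10), E (2014-10-16), D (2015-06-04), F (2016-06-17), C (2017-02-27), B (2017-06-18).
A would otherwise be senior to D, so under the subordination agreement A and D exchange positions.

G, D, E, A, F, C, B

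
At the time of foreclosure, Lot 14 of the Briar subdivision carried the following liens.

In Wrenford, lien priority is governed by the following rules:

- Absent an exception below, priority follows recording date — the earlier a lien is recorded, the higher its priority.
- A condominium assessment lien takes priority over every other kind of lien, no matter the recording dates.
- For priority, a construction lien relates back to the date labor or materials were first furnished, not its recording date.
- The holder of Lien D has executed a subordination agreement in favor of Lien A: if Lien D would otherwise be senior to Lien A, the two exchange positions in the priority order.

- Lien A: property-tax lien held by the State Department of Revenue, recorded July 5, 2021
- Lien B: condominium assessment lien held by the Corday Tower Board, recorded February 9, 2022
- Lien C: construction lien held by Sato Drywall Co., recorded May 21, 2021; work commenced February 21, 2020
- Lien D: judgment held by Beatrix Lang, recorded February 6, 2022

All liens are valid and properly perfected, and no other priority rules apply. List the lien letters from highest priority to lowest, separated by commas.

Effective dates: C is treated as recorded February 21, 2020, the work-commencement date.
B is a condominium assessment lien and takes priority over every other lien.
Among the remaining liens, by effective date: C (February 21, 2020), A (July 5, 2021), D (February 6, 2022).
D is already junior to A, so the subordination agreement changes nothing.

B, C, A, D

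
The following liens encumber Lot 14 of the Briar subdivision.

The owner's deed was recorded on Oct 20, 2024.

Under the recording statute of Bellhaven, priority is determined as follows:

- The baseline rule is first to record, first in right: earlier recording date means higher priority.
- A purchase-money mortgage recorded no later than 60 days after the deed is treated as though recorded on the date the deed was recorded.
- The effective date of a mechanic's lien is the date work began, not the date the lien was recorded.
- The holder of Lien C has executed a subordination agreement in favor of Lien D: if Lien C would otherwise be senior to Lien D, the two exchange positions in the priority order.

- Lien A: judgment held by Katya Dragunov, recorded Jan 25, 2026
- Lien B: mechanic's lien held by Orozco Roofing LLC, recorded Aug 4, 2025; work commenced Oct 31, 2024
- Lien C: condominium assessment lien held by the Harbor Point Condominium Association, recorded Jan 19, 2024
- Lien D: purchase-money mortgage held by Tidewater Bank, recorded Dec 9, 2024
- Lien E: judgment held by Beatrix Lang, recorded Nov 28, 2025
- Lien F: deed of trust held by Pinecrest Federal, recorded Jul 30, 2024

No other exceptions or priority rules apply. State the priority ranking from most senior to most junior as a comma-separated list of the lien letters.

D, F, C, B, E, A

First, effective dates: B is treated as recorded Oct 31, 2024, the work-commencement date; D relates back to the deed date Oct 20, 2024.
Sorted by effective date: C (Jan 19, 2024), F (Jul 30, 2024), D (Oct 20, 2024), B (Oct 31, 2024), E (Nov 28, 2025), A (Jan 25, 2026).
C would otherwise be senior to D, so under the subordination agreement C and D exchange positions.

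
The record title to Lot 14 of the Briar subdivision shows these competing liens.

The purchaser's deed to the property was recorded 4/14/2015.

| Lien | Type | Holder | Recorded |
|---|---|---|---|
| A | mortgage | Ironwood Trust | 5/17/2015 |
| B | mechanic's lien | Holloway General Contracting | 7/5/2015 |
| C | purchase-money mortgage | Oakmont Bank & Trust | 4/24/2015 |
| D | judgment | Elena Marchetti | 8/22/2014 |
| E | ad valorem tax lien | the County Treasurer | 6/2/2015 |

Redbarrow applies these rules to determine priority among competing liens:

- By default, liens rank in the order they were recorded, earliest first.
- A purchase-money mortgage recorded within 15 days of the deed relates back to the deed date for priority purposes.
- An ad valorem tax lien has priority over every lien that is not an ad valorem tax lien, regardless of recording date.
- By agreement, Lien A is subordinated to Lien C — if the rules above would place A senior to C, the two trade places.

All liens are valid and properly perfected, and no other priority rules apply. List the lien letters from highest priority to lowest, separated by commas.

Effective dates after the stated exceptions: C relates back to the deed date 4/14/2015.
E, as an ad valorem tax lien, has superpriority and ranks first.
Remaining liens by effective date: D (8/22/2014), C (4/14/2015), A (5/17/2015), B (7/5/2015).
A is already junior to C, so the subordination agreement changes nothing.

E, D, C, A, B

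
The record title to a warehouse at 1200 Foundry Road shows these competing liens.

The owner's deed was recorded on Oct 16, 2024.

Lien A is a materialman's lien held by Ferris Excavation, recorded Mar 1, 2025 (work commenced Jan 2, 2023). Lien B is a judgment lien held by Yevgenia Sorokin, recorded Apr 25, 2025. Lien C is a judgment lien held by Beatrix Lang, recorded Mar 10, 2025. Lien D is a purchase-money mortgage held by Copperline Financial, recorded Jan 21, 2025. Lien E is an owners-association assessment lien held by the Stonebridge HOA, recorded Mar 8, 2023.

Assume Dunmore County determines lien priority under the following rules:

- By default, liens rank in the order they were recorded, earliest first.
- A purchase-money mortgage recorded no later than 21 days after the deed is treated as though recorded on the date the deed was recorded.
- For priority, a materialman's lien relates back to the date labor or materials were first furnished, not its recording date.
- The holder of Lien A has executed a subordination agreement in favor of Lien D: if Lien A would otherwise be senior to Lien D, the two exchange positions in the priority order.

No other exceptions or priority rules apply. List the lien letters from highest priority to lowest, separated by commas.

Adjusting effective dates: A relates back to Jan 2, 2023 (work commenced); D was recorded 97 days after the deed, outside the 21-day window, so it keeps its recording date.
Ordering by effective date: A (Jan 2, 2023), E (Mar 8, 2023), D (Jan 21, 2025), C (Mar 10, 2025), B (Apr 25, 2025).
A would otherwise be senior to D, so under the subordination agreement A and D exchange positions.

D, E, A, C, B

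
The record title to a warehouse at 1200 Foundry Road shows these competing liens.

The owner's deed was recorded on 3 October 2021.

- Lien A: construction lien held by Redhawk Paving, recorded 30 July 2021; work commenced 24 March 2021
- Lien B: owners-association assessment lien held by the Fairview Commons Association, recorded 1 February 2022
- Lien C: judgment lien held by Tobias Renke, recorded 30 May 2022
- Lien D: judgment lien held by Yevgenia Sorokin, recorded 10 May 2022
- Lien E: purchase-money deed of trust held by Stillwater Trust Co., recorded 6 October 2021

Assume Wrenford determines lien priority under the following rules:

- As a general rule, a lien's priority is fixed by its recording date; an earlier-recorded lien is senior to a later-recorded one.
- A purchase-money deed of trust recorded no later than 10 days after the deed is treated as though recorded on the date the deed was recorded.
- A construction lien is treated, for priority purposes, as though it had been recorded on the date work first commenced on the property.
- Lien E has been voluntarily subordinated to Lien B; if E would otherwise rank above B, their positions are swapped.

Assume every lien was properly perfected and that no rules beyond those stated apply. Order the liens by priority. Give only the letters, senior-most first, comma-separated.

Effective dates after the stated exceptions: A is treated as recorded 24 March 2021, the work-commencement date; E's effective date is the deed date, 3 October 2021.
By effective date: A (24 March 2021), E (3 October 2021), B (1 February 2022), D (10 May 2022), C (30 May 2022).
Because E would otherwise rank above B, the subordination swaps them.

A, B, E, D, C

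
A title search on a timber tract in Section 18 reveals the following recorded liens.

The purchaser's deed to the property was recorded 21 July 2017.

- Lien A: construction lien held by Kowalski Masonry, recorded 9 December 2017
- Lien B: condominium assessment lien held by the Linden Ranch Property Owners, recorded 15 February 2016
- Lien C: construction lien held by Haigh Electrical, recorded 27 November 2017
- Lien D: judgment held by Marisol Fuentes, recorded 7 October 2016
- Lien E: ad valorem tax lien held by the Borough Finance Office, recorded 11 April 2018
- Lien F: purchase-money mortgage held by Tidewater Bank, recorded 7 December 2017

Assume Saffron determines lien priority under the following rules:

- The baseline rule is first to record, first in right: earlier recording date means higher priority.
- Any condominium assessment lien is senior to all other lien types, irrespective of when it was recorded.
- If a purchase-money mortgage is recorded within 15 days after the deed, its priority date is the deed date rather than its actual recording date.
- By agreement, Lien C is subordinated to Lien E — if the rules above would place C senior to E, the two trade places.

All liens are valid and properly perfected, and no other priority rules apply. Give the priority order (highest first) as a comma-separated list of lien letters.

B, D, E, F, A, C

First, effective dates: F was recorded 139 days after the deed, outside the 15-day window, so it keeps its recording date.
B, as a condominium assessment lien, has superpriority and ranks first.
The other liens, earliest effective date first: D (7 October 2016), C (27 November 2017), F (7 December 2017), A (9 December 2017), E (11 April 2018).
C is senior to E before the subordination, so the two trade places.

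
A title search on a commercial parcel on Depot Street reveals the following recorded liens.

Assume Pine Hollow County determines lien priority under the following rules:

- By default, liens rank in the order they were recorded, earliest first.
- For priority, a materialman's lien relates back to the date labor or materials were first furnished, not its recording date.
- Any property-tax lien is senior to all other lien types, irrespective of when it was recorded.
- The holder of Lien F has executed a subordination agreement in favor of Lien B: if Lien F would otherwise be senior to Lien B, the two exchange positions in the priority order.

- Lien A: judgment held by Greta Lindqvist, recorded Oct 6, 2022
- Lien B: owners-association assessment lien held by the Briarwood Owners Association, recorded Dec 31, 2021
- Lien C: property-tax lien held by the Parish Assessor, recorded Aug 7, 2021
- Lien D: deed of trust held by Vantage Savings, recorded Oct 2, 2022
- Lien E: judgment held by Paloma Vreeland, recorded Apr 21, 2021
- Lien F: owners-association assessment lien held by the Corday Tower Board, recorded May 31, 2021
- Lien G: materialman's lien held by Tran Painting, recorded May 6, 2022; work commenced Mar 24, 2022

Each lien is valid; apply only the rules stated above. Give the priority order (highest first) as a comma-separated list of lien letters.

Effective dates after the stated exceptions: G relates back to Mar 24, 2022 (work commenced).
As a property-tax lien, C is senior to every other lien.
Remaining liens by effective date: E (Apr 21, 2021), F (May 31, 2021), B (Dec 31, 2021), G (Mar 24, 2022), D (Oct 2, 2022), A (Oct 6, 2022).
F would otherwise be senior to B, so under the subordination agreement F and B exchange positions.

C, E, B, F, G, D, A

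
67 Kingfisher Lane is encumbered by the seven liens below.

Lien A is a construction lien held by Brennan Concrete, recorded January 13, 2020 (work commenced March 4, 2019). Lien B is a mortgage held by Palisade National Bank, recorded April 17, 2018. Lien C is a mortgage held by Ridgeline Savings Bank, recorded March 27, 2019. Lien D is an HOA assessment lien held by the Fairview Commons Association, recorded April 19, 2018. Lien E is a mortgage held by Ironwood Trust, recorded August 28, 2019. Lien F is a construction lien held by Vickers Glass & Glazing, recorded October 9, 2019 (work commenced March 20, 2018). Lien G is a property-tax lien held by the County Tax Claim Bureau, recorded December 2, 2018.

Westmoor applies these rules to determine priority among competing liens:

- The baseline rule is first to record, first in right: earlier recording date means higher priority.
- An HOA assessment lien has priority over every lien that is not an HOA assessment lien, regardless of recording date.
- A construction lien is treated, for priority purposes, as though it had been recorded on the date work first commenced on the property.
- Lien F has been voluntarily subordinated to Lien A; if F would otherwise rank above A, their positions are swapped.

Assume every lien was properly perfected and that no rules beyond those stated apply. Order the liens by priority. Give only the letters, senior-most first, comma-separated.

D, A, B, G, F, C, E

First, effective dates: A relates back to March 4, 2019 (work commenced); F is treated as recorded March 20, 2018, the work-commencement date.
D, as an HOA assessment lien, has superpriority and ranks first.
Ordering the rest by effective date: F (March 20, 2018), B (April 17, 2018), G (December 2, 2018), A (March 4, 2019), C (March 27, 2019), E (August 28, 2019).
F is senior to A before the subordination, so the two trade places.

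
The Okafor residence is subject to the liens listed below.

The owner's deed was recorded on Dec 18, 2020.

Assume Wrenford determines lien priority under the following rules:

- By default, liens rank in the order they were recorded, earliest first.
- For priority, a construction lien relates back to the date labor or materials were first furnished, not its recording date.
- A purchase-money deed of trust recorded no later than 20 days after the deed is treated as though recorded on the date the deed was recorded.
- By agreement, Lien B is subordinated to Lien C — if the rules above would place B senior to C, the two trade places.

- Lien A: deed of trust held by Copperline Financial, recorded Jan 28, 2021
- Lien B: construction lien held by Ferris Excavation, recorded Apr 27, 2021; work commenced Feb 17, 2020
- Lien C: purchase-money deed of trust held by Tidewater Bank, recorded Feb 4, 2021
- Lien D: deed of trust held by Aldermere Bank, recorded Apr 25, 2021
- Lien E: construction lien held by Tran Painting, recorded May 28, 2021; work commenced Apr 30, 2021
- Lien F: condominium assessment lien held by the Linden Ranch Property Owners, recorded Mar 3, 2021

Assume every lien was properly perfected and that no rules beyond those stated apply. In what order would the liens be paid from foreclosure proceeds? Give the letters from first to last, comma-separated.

Adjusting effective dates: B relates back to Feb 17, 2020 (work commenced); C was recorded 48 days after the deed — beyond 20 days — so no relation-back applies; E is treated as recorded Apr 30, 2021, the work-commencement date.
Sorted by effective date: B (Feb 17, 2020), A (Jan 28, 2021), C (Feb 4, 2021), F (Mar 3, 2021), D (Apr 25, 2021), E (Apr 30, 2021).
B is senior to C before the subordination, so the two trade places.

C, A, B, F, D, E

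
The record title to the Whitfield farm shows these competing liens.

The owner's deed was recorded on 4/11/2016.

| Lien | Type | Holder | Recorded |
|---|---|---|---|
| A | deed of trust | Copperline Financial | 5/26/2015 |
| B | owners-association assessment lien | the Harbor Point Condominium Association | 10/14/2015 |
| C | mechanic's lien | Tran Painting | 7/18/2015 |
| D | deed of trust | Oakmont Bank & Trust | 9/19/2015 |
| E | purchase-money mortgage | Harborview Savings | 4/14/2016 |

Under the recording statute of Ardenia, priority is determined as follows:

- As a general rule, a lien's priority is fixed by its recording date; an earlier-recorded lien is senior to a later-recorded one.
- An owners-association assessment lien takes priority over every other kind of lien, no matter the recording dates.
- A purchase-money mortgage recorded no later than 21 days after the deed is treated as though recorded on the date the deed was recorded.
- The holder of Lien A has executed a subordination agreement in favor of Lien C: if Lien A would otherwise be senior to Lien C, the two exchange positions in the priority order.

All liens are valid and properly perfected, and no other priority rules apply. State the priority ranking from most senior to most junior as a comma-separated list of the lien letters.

B, C, A, D, E

Adjusting effective dates: E's effective date is the deed date, 4/11/2016.
As an owners-association assessment lien, B is senior to every other lien.
The other liens, earliest effective date first: A (5/26/2015), C (7/18/2015), D (9/19/2015), E (4/11/2016).
A would otherwise be senior to C, so under the subordination agreement A and C exchange positions.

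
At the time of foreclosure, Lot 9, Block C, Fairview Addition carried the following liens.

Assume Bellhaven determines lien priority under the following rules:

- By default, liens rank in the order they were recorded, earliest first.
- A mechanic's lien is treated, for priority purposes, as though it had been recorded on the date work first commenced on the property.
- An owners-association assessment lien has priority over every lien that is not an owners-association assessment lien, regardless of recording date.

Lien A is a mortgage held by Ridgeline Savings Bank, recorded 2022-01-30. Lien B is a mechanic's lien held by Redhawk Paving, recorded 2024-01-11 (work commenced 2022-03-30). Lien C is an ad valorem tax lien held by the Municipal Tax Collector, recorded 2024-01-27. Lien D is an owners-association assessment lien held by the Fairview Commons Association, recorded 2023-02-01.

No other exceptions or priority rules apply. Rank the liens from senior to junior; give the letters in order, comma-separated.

D, A, B, C

Effective dates after the stated exceptions: B relates back to 2022-03-30 (work commenced).
D is an owners-association assessment lien, so it outranks all other liens regardless of date.
Ordering the rest by effective date: A (2022-01-30), B (2022-03-30), C (2024-01-27).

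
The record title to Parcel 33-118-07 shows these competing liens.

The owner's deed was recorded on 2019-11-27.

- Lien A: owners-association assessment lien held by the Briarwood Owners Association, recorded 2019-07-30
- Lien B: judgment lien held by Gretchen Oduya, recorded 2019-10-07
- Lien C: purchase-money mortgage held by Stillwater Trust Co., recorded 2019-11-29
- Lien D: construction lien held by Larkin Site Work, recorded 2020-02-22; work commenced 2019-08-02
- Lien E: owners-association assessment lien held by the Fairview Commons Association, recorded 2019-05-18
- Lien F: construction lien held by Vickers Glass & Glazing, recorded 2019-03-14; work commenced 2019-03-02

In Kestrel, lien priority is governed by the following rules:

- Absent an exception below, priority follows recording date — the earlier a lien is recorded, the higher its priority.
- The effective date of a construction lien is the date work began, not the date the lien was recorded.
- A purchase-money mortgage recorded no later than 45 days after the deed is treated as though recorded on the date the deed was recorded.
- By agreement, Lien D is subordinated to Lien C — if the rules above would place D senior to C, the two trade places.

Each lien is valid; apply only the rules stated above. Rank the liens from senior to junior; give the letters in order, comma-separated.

Effective dates after the stated exceptions: C was recorded within the 45-day window, so its effective date is the deed date 2019-11-27; D is treated as recorded 2019-08-02, the work-commencement date; F's effective date is 2019-03-02, when work began.
By effective date: F (2019-03-02), E (2019-05-18), A (2019-07-30), D (2019-08-02), B (2019-10-07), C (2019-11-27).
D is senior to C before the subordination, so the two trade places.

F, E, A, C, B, D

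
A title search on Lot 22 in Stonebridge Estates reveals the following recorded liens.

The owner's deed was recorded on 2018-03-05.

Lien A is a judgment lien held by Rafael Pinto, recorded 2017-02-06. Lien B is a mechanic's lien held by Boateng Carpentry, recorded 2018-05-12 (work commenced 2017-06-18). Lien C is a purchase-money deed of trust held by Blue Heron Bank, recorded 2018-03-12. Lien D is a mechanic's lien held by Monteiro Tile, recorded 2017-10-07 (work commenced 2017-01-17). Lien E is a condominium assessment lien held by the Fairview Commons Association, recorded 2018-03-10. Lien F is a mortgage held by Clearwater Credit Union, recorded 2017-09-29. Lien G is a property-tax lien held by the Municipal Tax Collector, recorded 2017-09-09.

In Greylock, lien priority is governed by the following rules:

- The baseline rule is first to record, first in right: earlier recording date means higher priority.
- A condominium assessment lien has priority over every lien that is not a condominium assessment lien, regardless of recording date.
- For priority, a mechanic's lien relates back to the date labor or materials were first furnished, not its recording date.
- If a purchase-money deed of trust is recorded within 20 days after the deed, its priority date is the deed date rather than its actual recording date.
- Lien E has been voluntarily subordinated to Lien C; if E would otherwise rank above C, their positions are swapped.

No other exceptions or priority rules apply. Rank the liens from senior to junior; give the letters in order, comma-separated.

Effective dates after the stated exceptions: B's effective date is 2017-06-18, when work began; C relates back to the deed date 2018-03-05; D is treated as recorded 2017-01-17, the work-commencement date.
As a condominium assessment lien, E is senior to every other lien.
The other liens, earliest effective date first: D (2017-01-17), A (2017-02-06), B (2017-06-18), G (2017-09-09), F (2017-09-29), C (2018-03-05).
Because E would otherwise rank above C, the subordination swaps them.

C, D, A, B, G, F, E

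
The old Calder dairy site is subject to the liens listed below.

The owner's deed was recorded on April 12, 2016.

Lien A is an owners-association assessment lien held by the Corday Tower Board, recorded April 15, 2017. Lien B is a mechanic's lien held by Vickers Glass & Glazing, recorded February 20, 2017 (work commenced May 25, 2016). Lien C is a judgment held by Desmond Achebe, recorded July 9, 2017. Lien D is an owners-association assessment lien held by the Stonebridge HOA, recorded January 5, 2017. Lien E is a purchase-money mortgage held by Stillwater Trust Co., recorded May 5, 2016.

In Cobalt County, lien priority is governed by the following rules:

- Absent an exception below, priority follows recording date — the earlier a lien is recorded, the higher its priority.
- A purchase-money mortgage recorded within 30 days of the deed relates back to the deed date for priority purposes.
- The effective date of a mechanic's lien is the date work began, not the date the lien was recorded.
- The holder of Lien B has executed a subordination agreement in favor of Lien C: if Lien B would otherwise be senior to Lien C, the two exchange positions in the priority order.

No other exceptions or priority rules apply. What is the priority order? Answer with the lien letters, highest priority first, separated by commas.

Adjusting effective dates: B is treated as recorded May 25, 2016, the work-commencement date; E relates back to the deed date April 12, 2016.
By effective date, earliest first: E (April 12, 2016), B (May 25, 2016), D (January 5, 2017), A (April 15, 2017), C (July 9, 2017).
B is senior to C before the subordination, so the two trade places.

E, C, D, A, B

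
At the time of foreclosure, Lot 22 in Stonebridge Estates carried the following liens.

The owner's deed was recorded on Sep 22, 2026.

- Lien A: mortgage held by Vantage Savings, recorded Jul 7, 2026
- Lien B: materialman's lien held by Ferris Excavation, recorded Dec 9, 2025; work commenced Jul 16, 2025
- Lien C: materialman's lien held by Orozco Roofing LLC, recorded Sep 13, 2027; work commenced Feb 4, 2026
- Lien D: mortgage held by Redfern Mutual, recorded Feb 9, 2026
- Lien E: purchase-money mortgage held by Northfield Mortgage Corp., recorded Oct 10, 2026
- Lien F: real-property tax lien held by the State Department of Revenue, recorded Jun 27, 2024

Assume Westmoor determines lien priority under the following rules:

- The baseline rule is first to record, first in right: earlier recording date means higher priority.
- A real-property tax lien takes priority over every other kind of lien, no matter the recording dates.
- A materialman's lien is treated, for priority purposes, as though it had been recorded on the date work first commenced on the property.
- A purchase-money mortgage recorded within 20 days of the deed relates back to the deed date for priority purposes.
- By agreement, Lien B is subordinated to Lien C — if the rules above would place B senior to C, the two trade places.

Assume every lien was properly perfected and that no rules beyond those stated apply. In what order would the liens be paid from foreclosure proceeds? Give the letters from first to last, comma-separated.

Effective dates: B's effective date is Jul 16, 2025, when work began; C relates back to Feb 4, 2026 (work commenced); E was recorded within the 20-day window, so its effective date is the deed date Sep 22, 2026.
F is a real-property tax lien and takes priority over every other lien.
Ordering the rest by effective date: B (Jul 16, 2025), C (Feb 4, 2026), D (Feb 9, 2026), A (Jul 7, 2026), E (Sep 22, 2026).
B is senior to C before the subordination, so the two trade places.

F, C, B, D, A, E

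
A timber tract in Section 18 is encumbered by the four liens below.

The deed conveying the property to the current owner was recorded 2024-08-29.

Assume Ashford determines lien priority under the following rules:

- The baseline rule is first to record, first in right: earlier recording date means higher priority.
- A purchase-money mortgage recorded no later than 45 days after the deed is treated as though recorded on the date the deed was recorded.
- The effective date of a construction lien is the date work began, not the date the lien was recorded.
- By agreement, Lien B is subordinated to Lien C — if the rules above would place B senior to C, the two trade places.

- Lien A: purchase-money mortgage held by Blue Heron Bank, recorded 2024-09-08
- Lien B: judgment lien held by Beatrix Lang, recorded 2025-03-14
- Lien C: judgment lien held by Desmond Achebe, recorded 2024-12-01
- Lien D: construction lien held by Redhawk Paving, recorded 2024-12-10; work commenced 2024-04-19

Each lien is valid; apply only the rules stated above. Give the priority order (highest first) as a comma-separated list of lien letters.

D, A, C, B

Effective dates: A relates back to the deed date 2024-08-29; D's effective date is 2024-04-19, when work began.
Sorted by effective date: D (2024-04-19), A (2024-08-29), C (2024-12-01), B (2025-03-14).
B already ranks below C; the subordination has no effect.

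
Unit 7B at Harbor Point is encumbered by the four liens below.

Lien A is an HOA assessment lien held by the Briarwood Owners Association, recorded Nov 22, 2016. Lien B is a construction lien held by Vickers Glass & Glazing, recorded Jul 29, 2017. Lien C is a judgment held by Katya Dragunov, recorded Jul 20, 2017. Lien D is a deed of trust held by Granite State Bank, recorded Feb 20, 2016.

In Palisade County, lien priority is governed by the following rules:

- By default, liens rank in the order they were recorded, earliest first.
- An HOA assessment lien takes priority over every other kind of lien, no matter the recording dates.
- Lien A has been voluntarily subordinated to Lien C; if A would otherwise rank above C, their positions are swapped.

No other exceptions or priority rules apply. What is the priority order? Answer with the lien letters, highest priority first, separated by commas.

A is an HOA assessment lien and takes priority over every other lien.
Remaining liens by effective date: D (Feb 20, 2016), C (Jul 20, 2017), B (Jul 29, 2017).
Because A would otherwise rank above C, the subordination swaps them.

C, D, A, B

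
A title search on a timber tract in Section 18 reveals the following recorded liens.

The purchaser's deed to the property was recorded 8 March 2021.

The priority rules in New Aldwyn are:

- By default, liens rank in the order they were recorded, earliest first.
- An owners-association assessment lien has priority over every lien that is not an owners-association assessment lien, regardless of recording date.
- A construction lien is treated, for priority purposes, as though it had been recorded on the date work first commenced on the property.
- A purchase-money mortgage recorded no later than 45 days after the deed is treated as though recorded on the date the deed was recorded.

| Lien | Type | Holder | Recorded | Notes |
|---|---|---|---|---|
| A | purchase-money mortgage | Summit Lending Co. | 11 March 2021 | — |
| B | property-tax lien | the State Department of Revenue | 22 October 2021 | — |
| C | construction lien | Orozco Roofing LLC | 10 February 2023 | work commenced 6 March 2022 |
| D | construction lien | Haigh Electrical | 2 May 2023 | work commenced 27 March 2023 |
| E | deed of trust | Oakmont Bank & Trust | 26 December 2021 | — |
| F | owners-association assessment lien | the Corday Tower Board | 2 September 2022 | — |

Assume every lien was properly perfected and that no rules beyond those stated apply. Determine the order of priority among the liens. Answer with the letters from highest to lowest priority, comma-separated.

F, A, B, E, C, D

First, effective dates: A was recorded within the 45-day window, so its effective date is the deed date 8 March 2021; C relates back to 6 March 2022 (work commenced); D is treated as recorded 27 March 2023, the work-commencement date.
F is an owners-association assessment lien and takes priority over every other lien.
Remaining liens by effective date: A (8 March 2021), B (22 October 2021), E (26 December 2021), C (6 March 2022), D (27 March 2023).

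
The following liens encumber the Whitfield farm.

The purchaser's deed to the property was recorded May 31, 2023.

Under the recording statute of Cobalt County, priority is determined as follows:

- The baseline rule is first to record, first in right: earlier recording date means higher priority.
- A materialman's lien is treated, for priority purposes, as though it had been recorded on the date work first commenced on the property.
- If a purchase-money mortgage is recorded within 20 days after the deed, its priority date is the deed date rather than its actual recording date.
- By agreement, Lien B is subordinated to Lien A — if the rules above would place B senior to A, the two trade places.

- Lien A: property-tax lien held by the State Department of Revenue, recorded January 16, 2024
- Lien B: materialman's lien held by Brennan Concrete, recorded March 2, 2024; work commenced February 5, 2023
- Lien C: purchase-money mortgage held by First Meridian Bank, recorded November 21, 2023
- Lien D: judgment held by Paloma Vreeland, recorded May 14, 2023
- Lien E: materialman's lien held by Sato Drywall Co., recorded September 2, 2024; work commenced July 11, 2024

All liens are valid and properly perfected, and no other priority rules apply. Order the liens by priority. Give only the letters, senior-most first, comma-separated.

A, D, C, B, E

Effective dates after the stated exceptions: B relates back to February 5, 2023 (work commenced); C was recorded 174 days after the deed, outside the 20-day window, so it keeps its recording date; E's effective date is July 11, 2024, when work began.
By effective date, earliest first: B (February 5, 2023), D (May 14, 2023), C (November 21, 2023), A (January 16, 2024), E (July 11, 2024).
Because B would otherwise rank above A, the subordination swaps them.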